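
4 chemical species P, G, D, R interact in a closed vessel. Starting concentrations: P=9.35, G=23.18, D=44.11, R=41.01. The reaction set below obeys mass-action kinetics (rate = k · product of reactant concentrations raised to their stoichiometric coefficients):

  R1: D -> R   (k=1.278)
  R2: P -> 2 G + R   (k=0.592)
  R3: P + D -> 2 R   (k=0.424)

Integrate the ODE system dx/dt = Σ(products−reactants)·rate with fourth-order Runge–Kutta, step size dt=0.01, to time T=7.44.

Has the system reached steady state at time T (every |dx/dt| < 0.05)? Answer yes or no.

RK4 with dt=0.01: 744 steps to T=7.44. Trajectory (selected grid times):
t=0.00: P=9.35 G=23.18 D=44.11 R=41.01
t=0.83: P=0.00 G=23.88 D=11.88 R=82.59
t=1.65: P=0.00 G=23.88 D=4.16 R=90.30
t=2.48: P=0.00 G=23.88 D=1.44 R=93.03
t=3.31: P=0.00 G=23.88 D=0.50 R=93.97
t=4.13: P=0.00 G=23.88 D=0.18 R=94.29
t=4.96: P=0.00 G=23.88 D=0.06 R=94.41
t=5.79: P=0.00 G=23.88 D=0.02 R=94.45
t=6.61: P=0.00 G=23.88 D=0.01 R=94.46
t=7.44: P=0.00 G=23.88 D=0.00 R=94.47
Rates at T: R1=0.0033, R2=0.0000, R3=0.0000
dx/dt at T (Σ net stoichiometry × rate): P=-0.0000, G=+0.0000, D=-0.0033, R=+0.0033
Largest |dx/dt| is |+0.0033| (R) < 0.05 → steady.

Steady state at T: yes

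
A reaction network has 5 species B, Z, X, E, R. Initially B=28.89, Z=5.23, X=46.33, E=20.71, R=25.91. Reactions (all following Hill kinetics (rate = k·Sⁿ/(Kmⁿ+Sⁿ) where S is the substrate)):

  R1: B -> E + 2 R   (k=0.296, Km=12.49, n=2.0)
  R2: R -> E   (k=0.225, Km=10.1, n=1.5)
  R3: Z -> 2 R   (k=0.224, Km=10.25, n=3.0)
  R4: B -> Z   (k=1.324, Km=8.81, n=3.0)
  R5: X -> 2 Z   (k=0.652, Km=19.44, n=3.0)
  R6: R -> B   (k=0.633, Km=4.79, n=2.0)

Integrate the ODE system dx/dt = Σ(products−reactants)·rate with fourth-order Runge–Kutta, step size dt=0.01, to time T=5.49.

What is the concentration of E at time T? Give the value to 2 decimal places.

E at T = 23.03

RK4 with dt=0.01: 549 steps to T=5.49. Trajectory (selected grid times):
t=0.00: B=28.89 Z=5.23 X=46.33 E=20.71 R=25.91
t=0.61: B=28.33 Z=6.73 X=45.96 E=20.97 R=25.78
t=1.22: B=27.77 Z=8.22 X=45.59 E=21.23 R=25.67
t=1.83: B=27.21 Z=9.68 X=45.22 E=21.49 R=25.60
t=2.44: B=26.65 Z=11.13 X=44.85 E=21.75 R=25.55
t=3.05: B=26.10 Z=12.56 X=44.49 E=22.01 R=25.53
t=3.66: B=25.55 Z=13.98 X=44.12 E=22.26 R=25.52
t=4.27: B=25.00 Z=15.38 X=43.75 E=22.52 R=25.53
t=4.88: B=24.46 Z=16.77 X=43.39 E=22.77 R=25.56
t=5.49: B=23.92 Z=18.16 X=43.02 E=23.03 R=25.59
Read off E at T=5.49: 23.03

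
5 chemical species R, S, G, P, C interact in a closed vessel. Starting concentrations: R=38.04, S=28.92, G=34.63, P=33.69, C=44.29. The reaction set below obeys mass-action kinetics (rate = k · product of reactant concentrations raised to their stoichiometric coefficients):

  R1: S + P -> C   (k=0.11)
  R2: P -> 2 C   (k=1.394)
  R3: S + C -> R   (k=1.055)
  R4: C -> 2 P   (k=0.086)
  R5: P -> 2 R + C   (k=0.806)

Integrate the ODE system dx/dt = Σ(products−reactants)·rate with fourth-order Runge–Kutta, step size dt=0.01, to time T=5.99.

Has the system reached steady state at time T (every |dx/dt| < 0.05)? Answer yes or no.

RK4 with dt=0.01: 599 steps to T=5.99. Trajectory (selected grid times):
t=0.00: R=38.04 S=28.92 G=34.63 P=33.69 C=44.29
t=0.67: R=83.83 S=0.00 G=34.63 P=10.12 C=60.76
t=1.33: R=92.13 S=0.00 G=34.63 P=6.59 C=75.38
t=2.00: R=99.06 S=0.00 G=34.63 P=6.46 C=86.15
t=2.66: R=106.22 S=0.00 G=34.63 P=7.06 C=96.93
t=3.33: R=114.29 S=0.00 G=34.63 P=7.90 C=109.00
t=3.99: R=123.20 S=0.00 G=34.63 P=8.86 C=122.30
t=4.66: R=133.35 S=0.00 G=34.63 P=9.96 C=137.46
t=5.32: R=144.58 S=0.00 G=34.63 P=11.17 C=154.22
t=5.99: R=157.37 S=0.00 G=34.63 P=12.56 C=173.33
Rates at T: R1=0.0000, R2=17.5033, R3=0.0000, R4=14.9063, R5=10.1202
dx/dt at T (Σ net stoichiometry × rate): R=+20.2405, S=-0.0000, G=+0.0000, P=+2.1892, C=+30.2204
Largest |dx/dt| is |+30.2204| (C) ≥ 0.05 → not steady.

Steady state at T: no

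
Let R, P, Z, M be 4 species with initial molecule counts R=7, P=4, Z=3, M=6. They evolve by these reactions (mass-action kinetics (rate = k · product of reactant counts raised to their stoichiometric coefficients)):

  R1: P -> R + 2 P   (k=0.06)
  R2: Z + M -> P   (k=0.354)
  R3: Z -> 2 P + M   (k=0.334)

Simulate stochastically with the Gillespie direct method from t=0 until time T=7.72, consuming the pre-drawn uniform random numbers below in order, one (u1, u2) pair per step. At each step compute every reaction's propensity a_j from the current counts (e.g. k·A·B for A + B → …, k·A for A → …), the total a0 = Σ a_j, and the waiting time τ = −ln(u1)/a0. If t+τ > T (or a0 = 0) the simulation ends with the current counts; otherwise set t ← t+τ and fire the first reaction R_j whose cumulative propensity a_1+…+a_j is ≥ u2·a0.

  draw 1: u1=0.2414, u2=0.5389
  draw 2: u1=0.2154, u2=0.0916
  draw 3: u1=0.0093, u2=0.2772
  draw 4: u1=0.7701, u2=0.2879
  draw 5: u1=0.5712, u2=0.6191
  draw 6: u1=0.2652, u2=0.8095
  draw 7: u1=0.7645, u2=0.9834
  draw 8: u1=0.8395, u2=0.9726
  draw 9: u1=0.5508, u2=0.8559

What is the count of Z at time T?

Z at T = 0

t=0.000: R=7 P=4 Z=3 M=6
Draw 1: a1=0.240, a2=6.372, a3=1.002, a0=7.614; τ=−ln(0.2414)/7.614=0.187 → t=0.187; u2·a0=0.5389·7.614=4.103; a1=0.240 < 4.103 ≤ a1+a2=6.612 → R2 fires; R=7 P=5 Z=2 M=5
Draw 2: a1=0.300, a2=3.540, a3=0.668, a0=4.508; τ=−ln(0.2154)/4.508=0.341 → t=0.527; u2·a0=0.0916·4.508=0.413; a1=0.300 < 0.413 ≤ a1+a2=3.840 → R2 fires; R=7 P=6 Z=1 M=4
Draw 3: a1=0.360, a2=1.416, a3=0.334, a0=2.110; τ=−ln(0.0093)/2.110=2.217 → t=2.744; u2·a0=0.2772·2.110=0.585; a1=0.360 < 0.585 ≤ a1+a2=1.776 → R2 fires; R=7 P=7 Z=0 M=3
Draw 4: a1=0.420, a2=0.000, a3=0.000, a0=0.420; τ=−ln(0.7701)/0.420=0.622 → t=3.366; u2·a0=0.2879·0.420=0.121 ≤ a1=0.420 → R1 fires; R=8 P=8 Z=0 M=3
Draw 5: a1=0.480, a2=0.000, a3=0.000, a0=0.480; τ=−ln(0.5712)/0.480=1.167 → t=4.533; u2·a0=0.6191·0.480=0.297 ≤ a1=0.480 → R1 fires; R=9 P=9 Z=0 M=3
Draw 6: a1=0.540, a2=0.000, a3=0.000, a0=0.540; τ=−ln(0.2652)/0.540=2.458 → t=6.991; u2·a0=0.8095·0.540=0.437 ≤ a1=0.540 → R1 fires; R=10 P=10 Z=0 M=3
Draw 7: a1=0.600, a2=0.000, a3=0.000, a0=0.600; τ=−ln(0.7645)/0.600=0.448 → t=7.438; u2·a0=0.9834·0.600=0.590 ≤ a1=0.600 → R1 fires; R=11 P=11 Z=0 M=3
Draw 8: a1=0.660, a2=0.000, a3=0.000, a0=0.660; τ=−ln(0.8395)/0.660=0.265 → t=7.703; u2·a0=0.9726·0.660=0.642 ≤ a1=0.660 → R1 fires; R=12 P=12 Z=0 M=3
Draw 9: a1=0.720, a2=0.000, a3=0.000, a0=0.720; τ=−ln(0.5508)/0.720=0.828 → t=8.532 > T=7.72: stop.
Read off Z at T=7.72: 0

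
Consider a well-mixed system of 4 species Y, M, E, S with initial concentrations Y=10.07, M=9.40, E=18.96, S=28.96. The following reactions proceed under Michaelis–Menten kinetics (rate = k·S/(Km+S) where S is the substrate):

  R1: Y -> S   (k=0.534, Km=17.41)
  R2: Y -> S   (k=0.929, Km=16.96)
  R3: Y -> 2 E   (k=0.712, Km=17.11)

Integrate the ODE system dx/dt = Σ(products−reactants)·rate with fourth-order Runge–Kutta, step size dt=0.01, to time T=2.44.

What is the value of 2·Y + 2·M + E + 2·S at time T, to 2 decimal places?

Check how each reaction changes W = 2·Y + 2·M + E + 2·S (weight of products minus weight of reactants):
R1: Y -> S: (2·1) − (2·1) = 2 − 2 = 0
R2: Y -> S: (2·1) − (2·1) = 2 − 2 = 0
R3: Y -> 2 E: (1·2) − (2·1) = 2 − 2 = 0
Every reaction leaves W unchanged, so W is conserved and no simulation is needed: W(T) = W(0) = 2·10.07 + 2·9.40 + 18.96 + 2·28.96 = 115.82

Value at T = 115.82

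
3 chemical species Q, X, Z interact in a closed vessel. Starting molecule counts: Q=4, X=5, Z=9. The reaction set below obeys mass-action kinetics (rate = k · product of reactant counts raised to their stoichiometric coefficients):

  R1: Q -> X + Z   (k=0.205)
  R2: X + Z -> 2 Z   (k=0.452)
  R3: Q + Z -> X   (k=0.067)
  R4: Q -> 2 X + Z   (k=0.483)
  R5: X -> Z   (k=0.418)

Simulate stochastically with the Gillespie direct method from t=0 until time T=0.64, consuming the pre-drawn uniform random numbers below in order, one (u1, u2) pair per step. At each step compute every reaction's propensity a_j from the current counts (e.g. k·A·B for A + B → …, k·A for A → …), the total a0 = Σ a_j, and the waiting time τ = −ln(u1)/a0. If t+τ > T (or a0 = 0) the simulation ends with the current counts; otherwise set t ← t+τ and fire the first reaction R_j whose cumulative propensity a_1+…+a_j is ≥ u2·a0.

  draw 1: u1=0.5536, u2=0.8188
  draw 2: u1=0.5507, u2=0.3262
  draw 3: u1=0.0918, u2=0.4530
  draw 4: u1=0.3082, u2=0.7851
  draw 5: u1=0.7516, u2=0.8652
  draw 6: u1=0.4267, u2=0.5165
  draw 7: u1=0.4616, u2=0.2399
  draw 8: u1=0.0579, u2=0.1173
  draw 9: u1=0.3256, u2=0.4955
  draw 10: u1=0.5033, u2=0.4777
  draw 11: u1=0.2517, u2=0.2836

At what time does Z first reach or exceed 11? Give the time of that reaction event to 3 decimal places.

Threshold first reached at t = 0.395

t=0.000: Q=4 X=5 Z=9
Draw 1: a1=0.820, a2=20.340, a3=2.412, a4=1.932, a5=2.090, a0=27.594; τ=−ln(0.5536)/27.594=0.021 → t=0.021; u2·a0=0.8188·27.594=22.594; a1+a2=21.160 < 22.594 ≤ a1+…+a3=23.572 → R3 fires; Q=3 X=6 Z=8
Draw 2: a1=0.615, a2=21.696, a3=1.608, a4=1.449, a5=2.508, a0=27.876; τ=−ln(0.5507)/27.876=0.021 → t=0.043; u2·a0=0.3262·27.876=9.093; a1=0.615 < 9.093 ≤ a1+a2=22.311 → R2 fires; Q=3 X=5 Z=9
Draw 3: a1=0.615, a2=20.340, a3=1.809, a4=1.449, a5=2.090, a0=26.303; τ=−ln(0.0918)/26.303=0.091 → t=0.134; u2·a0=0.4530·26.303=11.915; a1=0.615 < 11.915 ≤ a1+a2=20.955 → R2 fires; Q=3 X=4 Z=10
Draw 4: a1=0.615, a2=18.080, a3=2.010, a4=1.449, a5=1.672, a0=23.826; τ=−ln(0.3082)/23.826=0.049 → t=0.183; u2·a0=0.7851·23.826=18.706; a1+a2=18.695 < 18.706 ≤ a1+…+a3=20.705 → R3 fires; Q=2 X=5 Z=9
Draw 5: a1=0.410, a2=20.340, a3=1.206, a4=0.966, a5=2.090, a0=25.012; τ=−ln(0.7516)/25.012=0.011 → t=0.194; u2·a0=0.8652·25.012=21.640; a1+a2=20.750 < 21.640 ≤ a1+…+a3=21.956 → R3 fires; Q=1 X=6 Z=8
Draw 6: a1=0.205, a2=21.696, a3=0.536, a4=0.483, a5=2.508, a0=25.428; τ=−ln(0.4267)/25.428=0.033 → t=0.228; u2·a0=0.5165·25.428=13.134; a1=0.205 < 13.134 ≤ a1+a2=21.901 → R2 fires; Q=1 X=5 Z=9
Draw 7: a1=0.205, a2=20.340, a3=0.603, a4=0.483, a5=2.090, a0=23.721; τ=−ln(0.4616)/23.721=0.033 → t=0.261; u2·a0=0.2399·23.721=5.691; a1=0.205 < 5.691 ≤ a1+a2=20.545 → R2 fires; Q=1 X=4 Z=10
Draw 8: a1=0.205, a2=18.080, a3=0.670, a4=0.483, a5=1.672, a0=21.110; τ=−ln(0.0579)/21.110=0.135 → t=0.395; u2·a0=0.1173·21.110=2.476; a1=0.205 < 2.476 ≤ a1+a2=18.285 → R2 fires; Q=1 X=3 Z=11
Draw 9: a1=0.205, a2=14.916, a3=0.737, a4=0.483, a5=1.254, a0=17.595; τ=−ln(0.3256)/17.595=0.064 → t=0.459; u2·a0=0.4955·17.595=8.718; a1=0.205 < 8.718 ≤ a1+a2=15.121 → R2 fires; Q=1 X=2 Z=12
Draw 10: a1=0.205, a2=10.848, a3=0.804, a4=0.483, a5=0.836, a0=13.176; τ=−ln(0.5033)/13.176=0.052 → t=0.511; u2·a0=0.4777·13.176=6.294; a1=0.205 < 6.294 ≤ a1+a2=11.053 → R2 fires; Q=1 X=1 Z=13
Draw 11: a1=0.205, a2=5.876, a3=0.871, a4=0.483, a5=0.418, a0=7.853; τ=−ln(0.2517)/7.853=0.176 → t=0.687 > T=0.64: stop.
Z first becomes ≥ 11 when it reaches 11 at the event at t=0.395.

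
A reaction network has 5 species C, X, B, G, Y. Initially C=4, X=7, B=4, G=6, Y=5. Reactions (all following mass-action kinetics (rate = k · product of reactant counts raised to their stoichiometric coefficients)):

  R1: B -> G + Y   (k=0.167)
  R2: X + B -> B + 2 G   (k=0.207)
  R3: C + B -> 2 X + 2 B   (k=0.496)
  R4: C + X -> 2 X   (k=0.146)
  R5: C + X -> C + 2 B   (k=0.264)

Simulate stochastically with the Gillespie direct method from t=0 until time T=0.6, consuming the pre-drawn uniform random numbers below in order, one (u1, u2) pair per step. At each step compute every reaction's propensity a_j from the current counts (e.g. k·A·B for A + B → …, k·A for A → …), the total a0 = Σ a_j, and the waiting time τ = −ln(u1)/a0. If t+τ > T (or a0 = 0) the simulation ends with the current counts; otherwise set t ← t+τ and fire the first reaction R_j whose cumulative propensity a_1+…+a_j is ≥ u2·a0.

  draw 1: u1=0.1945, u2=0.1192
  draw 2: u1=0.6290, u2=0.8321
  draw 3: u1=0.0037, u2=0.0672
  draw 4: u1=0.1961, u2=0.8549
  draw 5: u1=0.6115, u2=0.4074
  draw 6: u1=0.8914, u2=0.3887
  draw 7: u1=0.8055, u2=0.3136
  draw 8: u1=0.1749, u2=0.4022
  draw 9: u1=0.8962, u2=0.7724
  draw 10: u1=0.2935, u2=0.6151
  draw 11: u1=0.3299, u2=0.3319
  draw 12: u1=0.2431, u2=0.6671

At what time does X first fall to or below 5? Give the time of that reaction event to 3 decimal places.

Threshold first reached at t = 0.083

t=0.000: C=4 X=7 B=4 G=6 Y=5
Draw 1: a1=0.668, a2=5.796, a3=7.936, a4=4.088, a5=7.392, a0=25.880; τ=−ln(0.1945)/25.880=0.063 → t=0.063; u2·a0=0.1192·25.880=3.085; a1=0.668 < 3.085 ≤ a1+a2=6.464 → R2 fires; C=4 X=6 B=4 G=8 Y=5
Draw 2: a1=0.668, a2=4.968, a3=7.936, a4=3.504, a5=6.336, a0=23.412; τ=−ln(0.6290)/23.412=0.020 → t=0.083; u2·a0=0.8321·23.412=19.481; a1+…+a4=17.076 < 19.481 ≤ a1+…+a5=23.412 → R5 fires; C=4 X=5 B=6 G=8 Y=5
Draw 3: a1=1.002, a2=6.210, a3=11.904, a4=2.920, a5=5.280, a0=27.316; τ=−ln(0.0037)/27.316=0.205 → t=0.288; u2·a0=0.0672·27.316=1.836; a1=1.002 < 1.836 ≤ a1+a2=7.212 → R2 fires; C=4 X=4 B=6 G=10 Y=5
Draw 4: a1=1.002, a2=4.968, a3=11.904, a4=2.336, a5=4.224, a0=24.434; τ=−ln(0.1961)/24.434=0.067 → t=0.355; u2·a0=0.8549·24.434=20.889; a1+…+a4=20.210 < 20.889 ≤ a1+…+a5=24.434 → R5 fires; C=4 X=3 B=8 G=10 Y=5
Draw 5: a1=1.336, a2=4.968, a3=15.872, a4=1.752, a5=3.168, a0=27.096; τ=−ln(0.6115)/27.096=0.018 → t=0.373; u2·a0=0.4074·27.096=11.039; a1+a2=6.304 < 11.039 ≤ a1+…+a3=22.176 → R3 fires; C=3 X=5 B=9 G=10 Y=5
Draw 6: a1=1.503, a2=9.315, a3=13.392, a4=2.190, a5=3.960, a0=30.360; τ=−ln(0.8914)/30.360=0.004 → t=0.377; u2·a0=0.3887·30.360=11.801; a1+a2=10.818 < 11.801 ≤ a1+…+a3=24.210 → R3 fires; C=2 X=7 B=10 G=10 Y=5
Draw 7: a1=1.670, a2=14.490, a3=9.920, a4=2.044, a5=3.696, a0=31.820; τ=−ln(0.8055)/31.820=0.007 → t=0.383; u2·a0=0.3136·31.820=9.979; a1=1.670 < 9.979 ≤ a1+a2=16.160 → R2 fires; C=2 X=6 B=10 G=12 Y=5
Draw 8: a1=1.670, a2=12.420, a3=9.920, a4=1.752, a5=3.168, a0=28.930; τ=−ln(0.1749)/28.930=0.060 → t=0.444; u2·a0=0.4022·28.930=11.636; a1=1.670 < 11.636 ≤ a1+a2=14.090 → R2 fires; C=2 X=5 B=10 G=14 Y=5
Draw 9: a1=1.670, a2=10.350, a3=9.920, a4=1.460, a5=2.640, a0=26.040; τ=−ln(0.8962)/26.040=0.004 → t=0.448; u2·a0=0.7724·26.040=20.113; a1+a2=12.020 < 20.113 ≤ a1+…+a3=21.940 → R3 fires; C=1 X=7 B=11 G=14 Y=5
Draw 10: a1=1.837, a2=15.939, a3=5.456, a4=1.022, a5=1.848, a0=26.102; τ=−ln(0.2935)/26.102=0.047 → t=0.495; u2·a0=0.6151·26.102=16.055; a1=1.837 < 16.055 ≤ a1+a2=17.776 → R2 fires; C=1 X=6 B=11 G=16 Y=5
Draw 11: a1=1.837, a2=13.662, a3=5.456, a4=0.876, a5=1.584, a0=23.415; τ=−ln(0.3299)/23.415=0.047 → t=0.542; u2·a0=0.3319·23.415=7.771; a1=1.837 < 7.771 ≤ a1+a2=15.499 → R2 fires; C=1 X=5 B=11 G=18 Y=5
Draw 12: a1=1.837, a2=11.385, a3=5.456, a4=0.730, a5=1.320, a0=20.728; τ=−ln(0.2431)/20.728=0.068 → t=0.610 > T=0.6: stop.
X first becomes ≤ 5 when it reaches 5 at the event at t=0.083.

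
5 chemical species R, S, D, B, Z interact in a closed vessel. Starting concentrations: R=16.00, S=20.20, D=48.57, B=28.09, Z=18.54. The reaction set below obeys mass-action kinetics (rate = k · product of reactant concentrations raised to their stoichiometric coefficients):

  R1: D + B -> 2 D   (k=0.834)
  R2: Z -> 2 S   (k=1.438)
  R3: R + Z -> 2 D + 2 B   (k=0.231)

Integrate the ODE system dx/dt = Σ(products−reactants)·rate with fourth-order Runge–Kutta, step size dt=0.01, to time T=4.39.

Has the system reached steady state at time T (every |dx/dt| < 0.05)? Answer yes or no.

Steady state at T: yes

RK4 with dt=0.01: 439 steps to T=4.39. Trajectory (selected grid times):
t=0.00: R=16.00 S=20.20 D=48.57 B=28.09 Z=18.54
t=0.49: R=6.40 S=31.61 D=114.96 B=0.10 Z=3.23
t=0.98: R=5.24 S=34.09 D=119.66 B=0.02 Z=0.84
t=1.46: R=4.97 S=34.75 D=120.76 B=0.01 Z=0.24
t=1.95: R=4.90 S=34.94 D=121.07 B=0.00 Z=0.07
t=2.44: R=4.88 S=34.99 D=121.15 B=0.00 Z=0.02
t=2.93: R=4.87 S=35.01 D=121.18 B=0.00 Z=0.01
t=3.41: R=4.87 S=35.01 D=121.19 B=0.00 Z=0.00
t=3.90: R=4.87 S=35.01 D=121.19 B=0.00 Z=0.00
t=4.39: R=4.87 S=35.02 D=121.19 B=0.00 Z=0.00
Rates at T: R1=0.0003, R2=0.0002, R3=0.0001
dx/dt at T (Σ net stoichiometry × rate): R=-0.0001, S=+0.0004, D=+0.0006, B=-0.0000, Z=-0.0003
Largest |dx/dt| is |+0.0006| (D) < 0.05 → steady.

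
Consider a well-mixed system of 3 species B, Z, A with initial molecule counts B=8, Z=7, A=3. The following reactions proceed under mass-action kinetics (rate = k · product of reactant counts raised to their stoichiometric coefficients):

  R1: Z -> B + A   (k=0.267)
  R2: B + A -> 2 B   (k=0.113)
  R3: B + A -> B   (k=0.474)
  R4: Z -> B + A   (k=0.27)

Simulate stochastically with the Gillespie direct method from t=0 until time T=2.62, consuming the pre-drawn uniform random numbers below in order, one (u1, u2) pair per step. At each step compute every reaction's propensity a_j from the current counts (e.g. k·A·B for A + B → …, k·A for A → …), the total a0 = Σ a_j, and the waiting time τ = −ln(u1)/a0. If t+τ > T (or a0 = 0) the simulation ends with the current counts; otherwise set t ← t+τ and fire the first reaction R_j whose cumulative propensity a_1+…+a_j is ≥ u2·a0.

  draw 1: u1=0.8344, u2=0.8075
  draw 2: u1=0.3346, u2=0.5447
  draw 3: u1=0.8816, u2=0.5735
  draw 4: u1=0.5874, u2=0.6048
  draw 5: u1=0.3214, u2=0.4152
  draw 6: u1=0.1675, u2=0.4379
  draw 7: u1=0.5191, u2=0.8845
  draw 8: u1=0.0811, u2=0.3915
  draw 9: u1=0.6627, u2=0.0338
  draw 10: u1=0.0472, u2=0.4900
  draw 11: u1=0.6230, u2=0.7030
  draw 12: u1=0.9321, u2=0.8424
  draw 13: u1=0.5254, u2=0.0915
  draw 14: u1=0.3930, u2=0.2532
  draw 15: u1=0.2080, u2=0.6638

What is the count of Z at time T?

t=0.000: B=8 Z=7 A=3
Draw 1: a1=1.869, a2=2.712, a3=11.376, a4=1.890, a0=17.847; τ=−ln(0.8344)/17.847=0.010 → t=0.010; u2·a0=0.8075·17.847=14.411; a1+a2=4.581 < 14.411 ≤ a1+…+a3=15.957 → R3 fires; B=8 Z=7 A=2
Draw 2: a1=1.869, a2=1.808, a3=7.584, a4=1.890, a0=13.151; τ=−ln(0.3346)/13.151=0.083 → t=0.093; u2·a0=0.5447·13.151=7.163; a1+a2=3.677 < 7.163 ≤ a1+…+a3=11.261 → R3 fires; B=8 Z=7 A=1
Draw 3: a1=1.869, a2=0.904, a3=3.792, a4=1.890, a0=8.455; τ=−ln(0.8816)/8.455=0.015 → t=0.108; u2·a0=0.5735·8.455=4.849; a1+a2=2.773 < 4.849 ≤ a1+…+a3=6.565 → R3 fires; B=8 Z=7 A=0
Draw 4: a1=1.869, a2=0.000, a3=0.000, a4=1.890, a0=3.759; τ=−ln(0.5874)/3.759=0.142 → t=0.250; u2·a0=0.6048·3.759=2.273; a1+…+a3=1.869 < 2.273 ≤ a1+…+a4=3.759 → R4 fires; B=9 Z=6 A=1
Draw 5: a1=1.602, a2=1.017, a3=4.266, a4=1.620, a0=8.505; τ=−ln(0.3214)/8.505=0.133 → t=0.383; u2·a0=0.4152·8.505=3.531; a1+a2=2.619 < 3.531 ≤ a1+…+a3=6.885 → R3 fires; B=9 Z=6 A=0
Draw 6: a1=1.602, a2=0.000, a3=0.000, a4=1.620, a0=3.222; τ=−ln(0.1675)/3.222=0.555 → t=0.938; u2·a0=0.4379·3.222=1.411 ≤ a1=1.602 → R1 fires; B=10 Z=5 A=1
Draw 7: a1=1.335, a2=1.130, a3=4.740, a4=1.350, a0=8.555; τ=−ln(0.5191)/8.555=0.077 → t=1.014; u2·a0=0.8845·8.555=7.567; a1+…+a3=7.205 < 7.567 ≤ a1+…+a4=8.555 → R4 fires; B=11 Z=4 A=2
Draw 8: a1=1.068, a2=2.486, a3=10.428, a4=1.080, a0=15.062; τ=−ln(0.0811)/15.062=0.167 → t=1.181; u2·a0=0.3915·15.062=5.897; a1+a2=3.554 < 5.897 ≤ a1+…+a3=13.982 → R3 fires; B=11 Z=4 A=1
Draw 9: a1=1.068, a2=1.243, a3=5.214, a4=1.080, a0=8.605; τ=−ln(0.6627)/8.605=0.048 → t=1.229; u2·a0=0.0338·8.605=0.291 ≤ a1=1.068 → R1 fires; B=12 Z=3 A=2
Draw 10: a1=0.801, a2=2.712, a3=11.376, a4=0.810, a0=15.699; τ=−ln(0.0472)/15.699=0.194 → t=1.424; u2·a0=0.4900·15.699=7.693; a1+a2=3.513 < 7.693 ≤ a1+…+a3=14.889 → R3 fires; B=12 Z=3 A=1
Draw 11: a1=0.801, a2=1.356, a3=5.688, a4=0.810, a0=8.655; τ=−ln(0.6230)/8.655=0.055 → t=1.478; u2·a0=0.7030·8.655=6.084; a1+a2=2.157 < 6.084 ≤ a1+…+a3=7.845 → R3 fires; B=12 Z=3 A=0
Draw 12: a1=0.801, a2=0.000, a3=0.000, a4=0.810, a0=1.611; τ=−ln(0.9321)/1.611=0.044 → t=1.522; u2·a0=0.8424·1.611=1.357; a1+…+a3=0.801 < 1.357 ≤ a1+…+a4=1.611 → R4 fires; B=13 Z=2 A=1
Draw 13: a1=0.534, a2=1.469, a3=6.162, a4=0.540, a0=8.705; τ=−ln(0.5254)/8.705=0.074 → t=1.596; u2·a0=0.0915·8.705=0.797; a1=0.534 < 0.797 ≤ a1+a2=2.003 → R2 fires; B=14 Z=2 A=0
Draw 14: a1=0.534, a2=0.000, a3=0.000, a4=0.540, a0=1.074; τ=−ln(0.3930)/1.074=0.870 → t=2.465; u2·a0=0.2532·1.074=0.272 ≤ a1=0.534 → R1 fires; B=15 Z=1 A=1
Draw 15: a1=0.267, a2=1.695, a3=7.110, a4=0.270, a0=9.342; τ=−ln(0.2080)/9.342=0.168 → t=2.634 > T=2.62: stop.
Read off Z at T=2.62: 1

Z at T = 1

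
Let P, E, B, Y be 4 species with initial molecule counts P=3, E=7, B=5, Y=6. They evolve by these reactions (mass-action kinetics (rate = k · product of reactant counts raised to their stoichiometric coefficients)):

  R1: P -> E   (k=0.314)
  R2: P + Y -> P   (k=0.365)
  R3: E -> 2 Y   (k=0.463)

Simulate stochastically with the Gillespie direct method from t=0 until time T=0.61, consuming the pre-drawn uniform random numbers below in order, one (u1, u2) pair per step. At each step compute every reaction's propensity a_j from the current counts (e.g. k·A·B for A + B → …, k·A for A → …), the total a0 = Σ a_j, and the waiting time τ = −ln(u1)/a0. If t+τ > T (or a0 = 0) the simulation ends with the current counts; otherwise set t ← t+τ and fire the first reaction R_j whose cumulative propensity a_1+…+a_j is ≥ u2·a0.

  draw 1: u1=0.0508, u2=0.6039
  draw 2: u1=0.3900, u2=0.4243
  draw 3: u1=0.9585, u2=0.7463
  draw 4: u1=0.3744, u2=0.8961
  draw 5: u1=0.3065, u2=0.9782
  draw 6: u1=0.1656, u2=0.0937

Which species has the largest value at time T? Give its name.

t=0.000: P=3 E=7 B=5 Y=6
Draw 1: a1=0.942, a2=6.570, a3=3.241, a0=10.753; τ=−ln(0.0508)/10.753=0.277 → t=0.277; u2·a0=0.6039·10.753=6.494; a1=0.942 < 6.494 ≤ a1+a2=7.512 → R2 fires; P=3 E=7 B=5 Y=5
Draw 2: a1=0.942, a2=5.475, a3=3.241, a0=9.658; τ=−ln(0.3900)/9.658=0.097 → t=0.375; u2·a0=0.4243·9.658=4.098; a1=0.942 < 4.098 ≤ a1+a2=6.417 → R2 fires; P=3 E=7 B=5 Y=4
Draw 3: a1=0.942, a2=4.380, a3=3.241, a0=8.563; τ=−ln(0.9585)/8.563=0.005 → t=0.380; u2·a0=0.7463·8.563=6.391; a1+a2=5.322 < 6.391 ≤ a1+…+a3=8.563 → R3 fires; P=3 E=6 B=5 Y=6
Draw 4: a1=0.942, a2=6.570, a3=2.778, a0=10.290; τ=−ln(0.3744)/10.290=0.095 → t=0.475; u2·a0=0.8961·10.290=9.221; a1+a2=7.512 < 9.221 ≤ a1+…+a3=10.290 → R3 fires; P=3 E=5 B=5 Y=8
Draw 5: a1=0.942, a2=8.760, a3=2.315, a0=12.017; τ=−ln(0.3065)/12.017=0.098 → t=0.573; u2·a0=0.9782·12.017=11.755; a1+a2=9.702 < 11.755 ≤ a1+…+a3=12.017 → R3 fires; P=3 E=4 B=5 Y=10
Draw 6: a1=0.942, a2=10.950, a3=1.852, a0=13.744; τ=−ln(0.1656)/13.744=0.131 → t=0.704 > T=0.61: stop.
At T=0.61: P=3 E=4 B=5 Y=10; the largest is Y.

Dominant species at T: Y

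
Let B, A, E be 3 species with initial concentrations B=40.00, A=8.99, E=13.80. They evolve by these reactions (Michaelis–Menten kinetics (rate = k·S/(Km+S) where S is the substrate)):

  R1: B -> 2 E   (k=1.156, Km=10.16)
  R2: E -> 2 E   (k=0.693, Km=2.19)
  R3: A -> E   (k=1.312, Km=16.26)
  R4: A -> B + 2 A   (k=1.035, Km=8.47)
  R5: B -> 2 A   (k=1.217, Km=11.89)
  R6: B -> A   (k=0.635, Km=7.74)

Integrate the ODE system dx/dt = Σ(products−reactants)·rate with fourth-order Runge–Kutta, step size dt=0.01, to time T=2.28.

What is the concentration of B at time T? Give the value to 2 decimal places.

B at T = 35.97

RK4 with dt=0.01: 228 steps to T=2.28. Trajectory (selected grid times):
t=0.00: B=40.00 A=8.99 E=13.80
t=0.25: B=39.54 A=9.61 E=14.53
t=0.51: B=39.06 A=10.25 E=15.29
t=0.76: B=38.61 A=10.86 E=16.03
t=1.01: B=38.17 A=11.47 E=16.78
t=1.27: B=37.71 A=12.10 E=17.55
t=1.52: B=37.27 A=12.71 E=18.30
t=1.77: B=36.84 A=13.31 E=19.06
t=2.03: B=36.40 A=13.94 E=19.85
t=2.28: B=35.97 A=14.53 E=20.61
Read off B at T=2.28: 35.97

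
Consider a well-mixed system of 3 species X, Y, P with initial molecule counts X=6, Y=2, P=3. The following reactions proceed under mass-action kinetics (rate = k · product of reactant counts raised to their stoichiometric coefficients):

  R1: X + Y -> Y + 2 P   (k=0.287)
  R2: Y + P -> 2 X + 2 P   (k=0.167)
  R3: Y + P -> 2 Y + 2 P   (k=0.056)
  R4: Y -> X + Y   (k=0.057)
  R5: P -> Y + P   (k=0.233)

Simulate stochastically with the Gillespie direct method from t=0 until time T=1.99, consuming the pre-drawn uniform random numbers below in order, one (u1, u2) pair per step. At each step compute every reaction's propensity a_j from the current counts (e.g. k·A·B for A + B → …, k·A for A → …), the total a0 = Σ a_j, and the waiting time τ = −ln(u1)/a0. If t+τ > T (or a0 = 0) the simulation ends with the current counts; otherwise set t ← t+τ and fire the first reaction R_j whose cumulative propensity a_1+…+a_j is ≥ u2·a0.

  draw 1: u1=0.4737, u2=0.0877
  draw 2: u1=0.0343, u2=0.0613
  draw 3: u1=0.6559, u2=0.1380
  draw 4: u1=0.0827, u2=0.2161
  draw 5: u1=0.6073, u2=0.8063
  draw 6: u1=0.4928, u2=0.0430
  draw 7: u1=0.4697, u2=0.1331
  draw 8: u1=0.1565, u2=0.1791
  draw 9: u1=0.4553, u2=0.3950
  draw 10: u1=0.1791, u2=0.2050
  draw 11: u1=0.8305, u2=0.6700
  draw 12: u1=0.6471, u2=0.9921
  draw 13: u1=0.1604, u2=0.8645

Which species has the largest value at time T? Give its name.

t=0.000: X=6 Y=2 P=3
Draw 1: a1=3.444, a2=1.002, a3=0.336, a4=0.114, a5=0.699, a0=5.595; τ=−ln(0.4737)/5.595=0.134 → t=0.134; u2·a0=0.0877·5.595=0.491 ≤ a1=3.444 → R1 fires; X=5 Y=2 P=5
Draw 2: a1=2.870, a2=1.670, a3=0.560, a4=0.114, a5=1.165, a0=6.379; τ=−ln(0.0343)/6.379=0.529 → t=0.662; u2·a0=0.0613·6.379=0.391 ≤ a1=2.870 → R1 fires; X=4 Y=2 P=7
Draw 3: a1=2.296, a2=2.338, a3=0.784, a4=0.114, a5=1.631, a0=7.163; τ=−ln(0.6559)/7.163=0.059 → t=0.721; u2·a0=0.1380·7.163=0.988 ≤ a1=2.296 → R1 fires; X=3 Y=2 P=9
Draw 4: a1=1.722, a2=3.006, a3=1.008, a4=0.114, a5=2.097, a0=7.947; τ=−ln(0.0827)/7.947=0.314 → t=1.035; u2·a0=0.2161·7.947=1.717 ≤ a1=1.722 → R1 fires; X=2 Y=2 P=11
Draw 5: a1=1.148, a2=3.674, a3=1.232, a4=0.114, a5=2.563, a0=8.731; τ=−ln(0.6073)/8.731=0.057 → t=1.092; u2·a0=0.8063·8.731=7.040; a1+…+a4=6.168 < 7.040 ≤ a1+…+a5=8.731 → R5 fires; X=2 Y=3 P=11
Draw 6: a1=1.722, a2=5.511, a3=1.848, a4=0.171, a5=2.563, a0=11.815; τ=−ln(0.4928)/11.815=0.060 → t=1.152; u2·a0=0.0430·11.815=0.508 ≤ a1=1.722 → R1 fires; X=1 Y=3 P=13
Draw 7: a1=0.861, a2=6.513, a3=2.184, a4=0.171, a5=3.029, a0=12.758; τ=−ln(0.4697)/12.758=0.059 → t=1.211; u2·a0=0.1331·12.758=1.698; a1=0.861 < 1.698 ≤ a1+a2=7.374 → R2 fires; X=3 Y=2 P=14
Draw 8: a1=1.722, a2=4.676, a3=1.568, a4=0.114, a5=3.262, a0=11.342; τ=−ln(0.1565)/11.342=0.164 → t=1.375; u2·a0=0.1791·11.342=2.031; a1=1.722 < 2.031 ≤ a1+a2=6.398 → R2 fires; X=5 Y=1 P=15
Draw 9: a1=1.435, a2=2.505, a3=0.840, a4=0.057, a5=3.495, a0=8.332; τ=−ln(0.4553)/8.332=0.094 → t=1.469; u2·a0=0.3950·8.332=3.291; a1=1.435 < 3.291 ≤ a1+a2=3.940 → R2 fires; X=7 Y=0 P=16
Draw 10: a1=0.000, a2=0.000, a3=0.000, a4=0.000, a5=3.728, a0=3.728; τ=−ln(0.1791)/3.728=0.461 → t=1.930; u2·a0=0.2050·3.728=0.764; a1+…+a4=0.000 < 0.764 ≤ a1+…+a5=3.728 → R5 fires; X=7 Y=1 P=16
Draw 11: a1=2.009, a2=2.672, a3=0.896, a4=0.057, a5=3.728, a0=9.362; τ=−ln(0.8305)/9.362=0.020 → t=1.950; u2·a0=0.6700·9.362=6.273; a1+…+a4=5.634 < 6.273 ≤ a1+…+a5=9.362 → R5 fires; X=7 Y=2 P=16
Draw 12: a1=4.018, a2=5.344, a3=1.792, a4=0.114, a5=3.728, a0=14.996; τ=−ln(0.6471)/14.996=0.029 → t=1.979; u2·a0=0.9921·14.996=14.878; a1+…+a4=11.268 < 14.878 ≤ a1+…+a5=14.996 → R5 fires; X=7 Y=3 P=16
Draw 13: a1=6.027, a2=8.016, a3=2.688, a4=0.171, a5=3.728, a0=20.630; τ=−ln(0.1604)/20.630=0.089 → t=2.068 > T=1.99: stop.
At T=1.99: X=7 Y=3 P=16; the largest is P.

Dominant species at T: P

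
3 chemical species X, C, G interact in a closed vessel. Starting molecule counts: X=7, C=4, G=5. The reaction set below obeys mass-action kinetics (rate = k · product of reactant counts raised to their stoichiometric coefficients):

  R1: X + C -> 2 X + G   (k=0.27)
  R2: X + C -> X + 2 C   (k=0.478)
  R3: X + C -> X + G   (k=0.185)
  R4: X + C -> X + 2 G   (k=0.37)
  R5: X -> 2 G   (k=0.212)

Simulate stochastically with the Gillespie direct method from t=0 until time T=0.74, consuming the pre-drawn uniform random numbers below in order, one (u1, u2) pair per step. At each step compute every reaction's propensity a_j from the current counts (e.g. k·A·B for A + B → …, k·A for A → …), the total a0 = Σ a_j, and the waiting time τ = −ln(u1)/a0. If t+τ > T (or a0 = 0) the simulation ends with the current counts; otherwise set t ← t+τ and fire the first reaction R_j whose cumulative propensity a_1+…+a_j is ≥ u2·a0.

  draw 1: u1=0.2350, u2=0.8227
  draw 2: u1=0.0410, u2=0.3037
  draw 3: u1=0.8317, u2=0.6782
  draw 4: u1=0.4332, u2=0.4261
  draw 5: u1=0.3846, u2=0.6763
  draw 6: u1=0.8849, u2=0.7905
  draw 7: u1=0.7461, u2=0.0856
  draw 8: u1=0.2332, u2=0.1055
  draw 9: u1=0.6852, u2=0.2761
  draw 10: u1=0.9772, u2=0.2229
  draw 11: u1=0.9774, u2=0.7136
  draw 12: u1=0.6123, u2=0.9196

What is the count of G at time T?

G at T = 19

t=0.000: X=7 C=4 G=5
Draw 1: a1=7.560, a2=13.384, a3=5.180, a4=10.360, a5=1.484, a0=37.968; τ=−ln(0.2350)/37.968=0.038 → t=0.038; u2·a0=0.8227·37.968=31.236; a1+…+a3=26.124 < 31.236 ≤ a1+…+a4=36.484 → R4 fires; X=7 C=3 G=7
Draw 2: a1=5.670, a2=10.038, a3=3.885, a4=7.770, a5=1.484, a0=28.847; τ=−ln(0.0410)/28.847=0.111 → t=0.149; u2·a0=0.3037·28.847=8.761; a1=5.670 < 8.761 ≤ a1+a2=15.708 → R2 fires; X=7 C=4 G=7
Draw 3: a1=7.560, a2=13.384, a3=5.180, a4=10.360, a5=1.484, a0=37.968; τ=−ln(0.8317)/37.968=0.005 → t=0.154; u2·a0=0.6782·37.968=25.750; a1+a2=20.944 < 25.750 ≤ a1+…+a3=26.124 → R3 fires; X=7 C=3 G=8
Draw 4: a1=5.670, a2=10.038, a3=3.885, a4=7.770, a5=1.484, a0=28.847; τ=−ln(0.4332)/28.847=0.029 → t=0.183; u2·a0=0.4261·28.847=12.292; a1=5.670 < 12.292 ≤ a1+a2=15.708 → R2 fires; X=7 C=4 G=8
Draw 5: a1=7.560, a2=13.384, a3=5.180, a4=10.360, a5=1.484, a0=37.968; τ=−ln(0.3846)/37.968=0.025 → t=0.208; u2·a0=0.6763·37.968=25.678; a1+a2=20.944 < 25.678 ≤ a1+…+a3=26.124 → R3 fires; X=7 C=3 G=9
Draw 6: a1=5.670, a2=10.038, a3=3.885, a4=7.770, a5=1.484, a0=28.847; τ=−ln(0.8849)/28.847=0.004 → t=0.212; u2·a0=0.7905·28.847=22.804; a1+…+a3=19.593 < 22.804 ≤ a1+…+a4=27.363 → R4 fires; X=7 C=2 G=11
Draw 7: a1=3.780, a2=6.692, a3=2.590, a4=5.180, a5=1.484, a0=19.726; τ=−ln(0.7461)/19.726=0.015 → t=0.227; u2·a0=0.0856·19.726=1.689 ≤ a1=3.780 → R1 fires; X=8 C=1 G=12
Draw 8: a1=2.160, a2=3.824, a3=1.480, a4=2.960, a5=1.696, a0=12.120; τ=−ln(0.2332)/12.120=0.120 → t=0.347; u2·a0=0.1055·12.120=1.279 ≤ a1=2.160 → R1 fires; X=9 C=0 G=13
Draw 9: a1=0.000, a2=0.000, a3=0.000, a4=0.000, a5=1.908, a0=1.908; τ=−ln(0.6852)/1.908=0.198 → t=0.545; u2·a0=0.2761·1.908=0.527; a1+…+a4=0.000 < 0.527 ≤ a1+…+a5=1.908 → R5 fires; X=8 C=0 G=15
Draw 10: a1=0.000, a2=0.000, a3=0.000, a4=0.000, a5=1.696, a0=1.696; τ=−ln(0.9772)/1.696=0.014 → t=0.559; u2·a0=0.2229·1.696=0.378; a1+…+a4=0.000 < 0.378 ≤ a1+…+a5=1.696 → R5 fires; X=7 C=0 G=17
Draw 11: a1=0.000, a2=0.000, a3=0.000, a4=0.000, a5=1.484, a0=1.484; τ=−ln(0.9774)/1.484=0.015 → t=0.574; u2·a0=0.7136·1.484=1.059; a1+…+a4=0.000 < 1.059 ≤ a1+…+a5=1.484 → R5 fires; X=6 C=0 G=19
Draw 12: a1=0.000, a2=0.000, a3=0.000, a4=0.000, a5=1.272, a0=1.272; τ=−ln(0.6123)/1.272=0.386 → t=0.960 > T=0.74: stop.
Read off G at T=0.74: 19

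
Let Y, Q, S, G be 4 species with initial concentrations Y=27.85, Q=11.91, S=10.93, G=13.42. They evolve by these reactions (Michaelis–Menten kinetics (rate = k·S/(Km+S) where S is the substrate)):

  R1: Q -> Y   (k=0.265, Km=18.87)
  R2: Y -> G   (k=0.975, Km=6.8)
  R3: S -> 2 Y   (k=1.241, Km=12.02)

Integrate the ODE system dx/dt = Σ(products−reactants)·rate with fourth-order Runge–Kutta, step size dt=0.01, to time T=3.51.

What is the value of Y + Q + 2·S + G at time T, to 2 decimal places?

Check how each reaction changes W = Y + Q + 2·S + G (weight of products minus weight of reactants):
R1: Q -> Y: (1·1) − (1·1) = 1 − 1 = 0
R2: Y -> G: (1·1) − (1·1) = 1 − 1 = 0
R3: S -> 2 Y: (1·2) − (2·1) = 2 − 2 = 0
Every reaction leaves W unchanged, so W is conserved and no simulation is needed: W(T) = W(0) = 27.85 + 11.91 + 2·10.93 + 13.42 = 75.04

Value at T = 75.04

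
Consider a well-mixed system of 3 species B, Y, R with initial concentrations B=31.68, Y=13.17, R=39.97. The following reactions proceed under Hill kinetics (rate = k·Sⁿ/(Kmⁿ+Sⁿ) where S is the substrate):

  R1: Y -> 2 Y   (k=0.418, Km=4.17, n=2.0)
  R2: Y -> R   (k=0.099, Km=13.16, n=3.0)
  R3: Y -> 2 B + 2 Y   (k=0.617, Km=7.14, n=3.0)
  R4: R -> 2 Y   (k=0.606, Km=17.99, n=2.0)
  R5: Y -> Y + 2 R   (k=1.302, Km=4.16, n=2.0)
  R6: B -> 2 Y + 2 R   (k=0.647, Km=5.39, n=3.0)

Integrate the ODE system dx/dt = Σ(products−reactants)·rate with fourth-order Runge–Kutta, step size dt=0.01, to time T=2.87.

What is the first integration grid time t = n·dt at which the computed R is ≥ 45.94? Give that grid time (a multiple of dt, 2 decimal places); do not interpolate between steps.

Threshold first reached at t = 1.83

RK4 with dt=0.01: 287 steps to T=2.87. Trajectory (selected grid times):
t=0.00: B=31.68 Y=13.17 R=39.97
t=0.32: B=31.82 Y=14.18 R=41.00
t=0.64: B=31.97 Y=15.21 R=42.04
t=0.96: B=32.12 Y=16.23 R=43.08
t=1.28: B=32.28 Y=17.26 R=44.14
t=1.59: B=32.44 Y=18.27 R=45.16
t=1.82: B=32.56 Y=19.01 R=45.92
t=1.83: B=32.57 Y=19.05 R=45.96
t=1.91: B=32.61 Y=19.31 R=46.22
t=2.23: B=32.78 Y=20.35 R=47.29
t=2.55: B=32.96 Y=21.39 R=48.36
t=2.87: B=33.13 Y=22.44 R=49.43
R(1.82)=45.925 < 45.94 but R(1.83)=45.958 ≥ 45.94, so the first grid time is t=1.83.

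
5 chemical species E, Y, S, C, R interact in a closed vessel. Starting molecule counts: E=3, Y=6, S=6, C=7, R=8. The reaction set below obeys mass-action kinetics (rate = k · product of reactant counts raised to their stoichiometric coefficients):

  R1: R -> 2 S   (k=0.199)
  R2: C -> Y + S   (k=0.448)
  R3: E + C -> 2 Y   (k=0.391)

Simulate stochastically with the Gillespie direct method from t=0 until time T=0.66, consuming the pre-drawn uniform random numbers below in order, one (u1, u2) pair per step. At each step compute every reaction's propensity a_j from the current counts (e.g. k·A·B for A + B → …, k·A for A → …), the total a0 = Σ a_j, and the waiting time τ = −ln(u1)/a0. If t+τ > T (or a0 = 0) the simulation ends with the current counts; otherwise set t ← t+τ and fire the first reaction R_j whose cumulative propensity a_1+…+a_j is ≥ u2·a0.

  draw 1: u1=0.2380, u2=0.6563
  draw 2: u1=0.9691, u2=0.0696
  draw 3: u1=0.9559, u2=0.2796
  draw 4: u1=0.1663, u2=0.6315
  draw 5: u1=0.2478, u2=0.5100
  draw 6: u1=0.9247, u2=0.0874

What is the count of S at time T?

S at T = 10

t=0.000: E=3 Y=6 S=6 C=7 R=8
Draw 1: a1=1.592, a2=3.136, a3=8.211, a0=12.939; τ=−ln(0.2380)/12.939=0.111 → t=0.111; u2·a0=0.6563·12.939=8.492; a1+a2=4.728 < 8.492 ≤ a1+…+a3=12.939 → R3 fires; E=2 Y=8 S=6 C=6 R=8
Draw 2: a1=1.592, a2=2.688, a3=4.692, a0=8.972; τ=−ln(0.9691)/8.972=0.003 → t=0.114; u2·a0=0.0696·8.972=0.624 ≤ a1=1.592 → R1 fires; E=2 Y=8 S=8 C=6 R=7
Draw 3: a1=1.393, a2=2.688, a3=4.692, a0=8.773; τ=−ln(0.9559)/8.773=0.005 → t=0.120; u2·a0=0.2796·8.773=2.453; a1=1.393 < 2.453 ≤ a1+a2=4.081 → R2 fires; E=2 Y=9 S=9 C=5 R=7
Draw 4: a1=1.393, a2=2.240, a3=3.910, a0=7.543; τ=−ln(0.1663)/7.543=0.238 → t=0.357; u2·a0=0.6315·7.543=4.763; a1+a2=3.633 < 4.763 ≤ a1+…+a3=7.543 → R3 fires; E=1 Y=11 S=9 C=4 R=7
Draw 5: a1=1.393, a2=1.792, a3=1.564, a0=4.749; τ=−ln(0.2478)/4.749=0.294 → t=0.651; u2·a0=0.5100·4.749=2.422; a1=1.393 < 2.422 ≤ a1+a2=3.185 → R2 fires; E=1 Y=12 S=10 C=3 R=7
Draw 6: a1=1.393, a2=1.344, a3=1.173, a0=3.910; τ=−ln(0.9247)/3.910=0.020 → t=0.671 > T=0.66: stop.
Read off S at T=0.66: 10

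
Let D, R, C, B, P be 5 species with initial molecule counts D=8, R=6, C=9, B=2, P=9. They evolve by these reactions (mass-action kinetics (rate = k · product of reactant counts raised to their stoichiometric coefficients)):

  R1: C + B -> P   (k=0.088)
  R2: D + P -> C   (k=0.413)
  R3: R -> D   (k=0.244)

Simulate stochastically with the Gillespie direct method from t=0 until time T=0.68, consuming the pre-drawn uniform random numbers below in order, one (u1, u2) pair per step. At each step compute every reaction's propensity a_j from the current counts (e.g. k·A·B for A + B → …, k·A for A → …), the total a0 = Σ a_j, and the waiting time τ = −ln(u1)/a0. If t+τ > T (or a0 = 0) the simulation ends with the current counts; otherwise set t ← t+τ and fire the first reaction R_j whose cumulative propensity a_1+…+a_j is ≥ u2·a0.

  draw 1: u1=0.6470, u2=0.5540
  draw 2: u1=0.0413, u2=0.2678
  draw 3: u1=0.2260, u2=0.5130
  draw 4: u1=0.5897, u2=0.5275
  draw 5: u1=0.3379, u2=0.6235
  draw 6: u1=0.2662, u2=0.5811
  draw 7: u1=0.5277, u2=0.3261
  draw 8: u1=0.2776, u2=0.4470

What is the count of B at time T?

t=0.000: D=8 R=6 C=9 B=2 P=9
Draw 1: a1=1.584, a2=29.736, a3=1.464, a0=32.784; τ=−ln(0.6470)/32.784=0.013 → t=0.013; u2·a0=0.5540·32.784=18.162; a1=1.584 < 18.162 ≤ a1+a2=31.320 → R2 fires; D=7 R=6 C=10 B=2 P=8
Draw 2: a1=1.760, a2=23.128, a3=1.464, a0=26.352; τ=−ln(0.0413)/26.352=0.121 → t=0.134; u2·a0=0.2678·26.352=7.057; a1=1.760 < 7.057 ≤ a1+a2=24.888 → R2 fires; D=6 R=6 C=11 B=2 P=7
Draw 3: a1=1.936, a2=17.346, a3=1.464, a0=20.746; τ=−ln(0.2260)/20.746=0.072 → t=0.206; u2·a0=0.5130·20.746=10.643; a1=1.936 < 10.643 ≤ a1+a2=19.282 → R2 fires; D=5 R=6 C=12 B=2 P=6
Draw 4: a1=2.112, a2=12.390, a3=1.464, a0=15.966; τ=−ln(0.5897)/15.966=0.033 → t=0.239; u2·a0=0.5275·15.966=8.422; a1=2.112 < 8.422 ≤ a1+a2=14.502 → R2 fires; D=4 R=6 C=13 B=2 P=5
Draw 5: a1=2.288, a2=8.260, a3=1.464, a0=12.012; τ=−ln(0.3379)/12.012=0.090 → t=0.329; u2·a0=0.6235·12.012=7.489; a1=2.288 < 7.489 ≤ a1+a2=10.548 → R2 fires; D=3 R=6 C=14 B=2 P=4
Draw 6: a1=2.464, a2=4.956, a3=1.464, a0=8.884; τ=−ln(0.2662)/8.884=0.149 → t=0.478; u2·a0=0.5811·8.884=5.162; a1=2.464 < 5.162 ≤ a1+a2=7.420 → R2 fires; D=2 R=6 C=15 B=2 P=3
Draw 7: a1=2.640, a2=2.478, a3=1.464, a0=6.582; τ=−ln(0.5277)/6.582=0.097 → t=0.575; u2·a0=0.3261·6.582=2.146 ≤ a1=2.640 → R1 fires; D=2 R=6 C=14 B=1 P=4
Draw 8: a1=1.232, a2=3.304, a3=1.464, a0=6.000; τ=−ln(0.2776)/6.000=0.214 → t=0.789 > T=0.68: stop.
Read off B at T=0.68: 1

B at T = 1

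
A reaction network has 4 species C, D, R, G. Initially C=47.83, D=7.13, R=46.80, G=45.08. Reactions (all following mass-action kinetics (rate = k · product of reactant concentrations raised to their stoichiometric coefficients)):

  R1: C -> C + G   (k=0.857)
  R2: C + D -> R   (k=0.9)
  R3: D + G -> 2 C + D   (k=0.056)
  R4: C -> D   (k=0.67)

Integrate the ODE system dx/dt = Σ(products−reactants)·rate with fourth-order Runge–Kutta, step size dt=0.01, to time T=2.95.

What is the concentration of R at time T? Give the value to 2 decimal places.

R at T = 79.72

RK4 with dt=0.01: 295 steps to T=2.95. Trajectory (selected grid times):
t=0.00: C=47.83 D=7.13 R=46.80 G=45.08
t=0.33: C=28.16 D=0.74 R=60.93 G=53.88
t=0.66: C=19.37 D=0.74 R=66.11 G=59.73
t=0.98: C=13.96 D=0.74 R=69.64 G=63.42
t=1.31: C=10.41 D=0.74 R=72.30 G=65.93
t=1.64: C=8.18 D=0.74 R=74.34 G=67.62
t=1.97: C=6.77 D=0.74 R=75.98 G=68.78
t=2.29: C=5.91 D=0.74 R=77.33 G=69.59
t=2.62: C=5.36 D=0.74 R=78.57 G=70.21
t=2.95: C=5.01 D=0.74 R=79.72 G=70.70
Read off R at T=2.95: 79.72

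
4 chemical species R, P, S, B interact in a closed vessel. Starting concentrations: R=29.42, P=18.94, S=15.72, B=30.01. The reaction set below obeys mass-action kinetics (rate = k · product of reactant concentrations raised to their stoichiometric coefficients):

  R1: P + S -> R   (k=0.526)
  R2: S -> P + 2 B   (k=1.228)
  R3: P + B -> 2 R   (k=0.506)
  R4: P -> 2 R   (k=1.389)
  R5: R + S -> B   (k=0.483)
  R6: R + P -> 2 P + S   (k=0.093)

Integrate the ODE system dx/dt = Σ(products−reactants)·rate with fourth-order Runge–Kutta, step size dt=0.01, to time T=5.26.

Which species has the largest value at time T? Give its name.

Dominant species at T: R

RK4 with dt=0.01: 526 steps to T=5.26. Trajectory (selected grid times):
t=0.00: R=29.42 P=18.94 S=15.72 B=30.01
t=0.58: R=54.47 P=0.02 S=0.01 B=28.56
t=1.17: R=54.51 P=0.00 S=0.00 B=28.54
t=1.75: R=54.51 P=0.00 S=0.00 B=28.54
t=2.34: R=54.51 P=0.00 S=0.00 B=28.54
t=2.92: R=54.51 P=0.00 S=0.00 B=28.54
t=3.51: R=54.51 P=0.00 S=0.00 B=28.54
t=4.09: R=54.51 P=0.00 S=0.00 B=28.54
t=4.68: R=54.51 P=0.00 S=0.00 B=28.54
t=5.26: R=54.51 P=0.00 S=0.00 B=28.54
At T=5.26: R=54.51 P=0.00 S=0.00 B=28.54; the largest is R.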